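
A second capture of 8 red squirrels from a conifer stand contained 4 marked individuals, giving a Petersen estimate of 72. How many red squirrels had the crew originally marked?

M = 36

From N = M·C/R: M = N·R / C = 72·4 / 8 = 288 / 8 = 36.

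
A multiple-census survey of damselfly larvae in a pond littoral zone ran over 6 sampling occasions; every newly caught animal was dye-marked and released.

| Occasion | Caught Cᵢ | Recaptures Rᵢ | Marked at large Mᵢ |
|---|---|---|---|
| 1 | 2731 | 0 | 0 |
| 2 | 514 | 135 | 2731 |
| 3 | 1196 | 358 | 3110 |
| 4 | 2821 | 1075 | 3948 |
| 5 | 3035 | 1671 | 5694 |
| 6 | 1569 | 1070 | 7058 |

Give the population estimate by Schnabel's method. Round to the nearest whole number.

Σ MᵢCᵢ = 0·2731 + 2731·514 + 3110·1196 + 3948·2821 + 5694·3035 + 7058·1569 = 0 + 1403734 + 3719560 + 11137308 + 17281290 + 11074002 = 44615894
Σ Rᵢ = 0 + 135 + 358 + 1075 + 1671 + 1070 = 4309
N̂ = 44615894 / 4309 ≈ 10354.1 → 10354

N ≈ 10,354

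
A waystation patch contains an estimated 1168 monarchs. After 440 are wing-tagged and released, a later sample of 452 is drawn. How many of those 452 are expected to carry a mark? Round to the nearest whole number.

expected recaptures ≈ 170

Expected recaptures E[R] = M·C / N.
E[R] = 440 × 452 / 1168 = 198880 / 1168 ≈ 170.3 → 170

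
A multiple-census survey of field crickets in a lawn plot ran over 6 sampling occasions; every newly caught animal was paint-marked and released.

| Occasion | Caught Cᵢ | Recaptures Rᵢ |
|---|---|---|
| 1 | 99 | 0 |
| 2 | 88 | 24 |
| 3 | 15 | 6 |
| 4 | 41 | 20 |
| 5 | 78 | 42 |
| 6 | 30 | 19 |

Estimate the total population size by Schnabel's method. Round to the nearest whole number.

N ≈ 362

Marked at large before each occasion: Mᵢ = Σⱼ<ᵢ (Cⱼ − Rⱼ) → M1=0, M2=99, M3=163, M4=172, M5=193, M6=229
Σ MᵢCᵢ = 0·99 + 99·88 + 163·15 + 172·41 + 193·78 + 229·30 = 0 + 8712 + 2445 + 7052 + 15054 + 6870 = 40133
Σ Rᵢ = 0 + 24 + 6 + 20 + 42 + 19 = 111
N̂ = 40133 / 111 ≈ 361.6 → 362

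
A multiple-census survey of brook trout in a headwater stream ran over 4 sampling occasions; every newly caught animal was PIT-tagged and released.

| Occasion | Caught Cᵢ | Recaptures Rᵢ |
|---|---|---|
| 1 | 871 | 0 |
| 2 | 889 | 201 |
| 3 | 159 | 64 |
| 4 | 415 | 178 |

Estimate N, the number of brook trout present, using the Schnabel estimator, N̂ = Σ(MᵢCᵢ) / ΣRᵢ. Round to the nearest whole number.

Marked at large before each occasion: Mᵢ = Σⱼ<ᵢ (Cⱼ − Rⱼ) → M1=0, M2=871, M3=1559, M4=1654
Σ MᵢCᵢ = 0·871 + 871·889 + 1559·159 + 1654·415 = 0 + 774319 + 247881 + 686410 = 1708610
Σ Rᵢ = 0 + 201 + 64 + 178 = 443
N̂ = 1708610 / 443 ≈ 3856.9 → 3857

N ≈ 3857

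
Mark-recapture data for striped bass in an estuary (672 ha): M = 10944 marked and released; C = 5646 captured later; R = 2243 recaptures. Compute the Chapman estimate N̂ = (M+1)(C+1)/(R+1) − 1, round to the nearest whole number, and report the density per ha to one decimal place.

N̂ = 10945·5647/2244 − 1 = 61806415/2244 − 1 ≈ 27542.0 → 27542
Density = N̂ / area = 27542 / 672 ≈ 40.99 → 41.0 per ha

density ≈ 41.0 striped bass per ha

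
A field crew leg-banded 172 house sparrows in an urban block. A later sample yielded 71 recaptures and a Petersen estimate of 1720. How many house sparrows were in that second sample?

C = 710

From N = M·C/R: C = N·R / M = 1720·71 / 172 = 122120 / 172 = 710.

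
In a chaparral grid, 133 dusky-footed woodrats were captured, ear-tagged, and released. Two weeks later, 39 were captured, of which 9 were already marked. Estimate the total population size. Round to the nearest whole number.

N ≈ 576

The marked fraction in the recapture sample should equal the marked fraction in the population: 9/39 = 133/N.
N = (133 × 39) / 9 = 5187 / 9 ≈ 576.3 → 576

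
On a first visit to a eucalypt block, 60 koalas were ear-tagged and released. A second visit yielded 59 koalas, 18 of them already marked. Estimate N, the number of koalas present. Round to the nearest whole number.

N ≈ 197

N = (60 × 59) / 18 = 3540 / 18 ≈ 196.7 → 197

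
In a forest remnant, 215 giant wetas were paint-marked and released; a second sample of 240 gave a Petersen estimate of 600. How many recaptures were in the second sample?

R = 86

From N = M·C/R: R = M·C / N = 215·240 / 600 = 51600 / 600 = 86.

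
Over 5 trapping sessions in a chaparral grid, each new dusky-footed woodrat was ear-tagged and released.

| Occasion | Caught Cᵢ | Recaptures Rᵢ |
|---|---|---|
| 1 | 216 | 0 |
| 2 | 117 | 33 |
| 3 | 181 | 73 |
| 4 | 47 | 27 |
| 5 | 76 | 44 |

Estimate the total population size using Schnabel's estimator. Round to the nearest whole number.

N ≈ 742

Marked at large before each occasion: Mᵢ = Σⱼ<ᵢ (Cⱼ − Rⱼ) → M1=0, M2=216, M3=300, M4=408, M5=428
Σ MᵢCᵢ = 0·216 + 216·117 + 300·181 + 408·47 + 428·76 = 0 + 25272 + 54300 + 19176 + 32528 = 131276
Σ Rᵢ = 0 + 33 + 73 + 27 + 44 = 177
N̂ = 131276 / 177 ≈ 741.7 → 742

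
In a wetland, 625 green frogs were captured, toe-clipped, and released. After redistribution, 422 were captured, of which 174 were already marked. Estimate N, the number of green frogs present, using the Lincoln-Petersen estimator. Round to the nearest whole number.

N ≈ 1516

N = (625 × 422) / 174 = 263750 / 174 ≈ 1515.8 → 1516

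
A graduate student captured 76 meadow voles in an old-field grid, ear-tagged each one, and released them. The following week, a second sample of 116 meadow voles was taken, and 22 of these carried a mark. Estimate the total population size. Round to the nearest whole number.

N ≈ 401

Lincoln-Petersen assumes M/N = R/C, so N = M·C / R.
N = (76 × 116) / 22 = 8816 / 22 ≈ 400.7 → 401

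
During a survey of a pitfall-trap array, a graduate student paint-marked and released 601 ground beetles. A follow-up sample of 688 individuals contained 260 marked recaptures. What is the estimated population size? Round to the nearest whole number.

N ≈ 1590

N = (601 × 688) / 260 = 413488 / 260 ≈ 1590.3 → 1590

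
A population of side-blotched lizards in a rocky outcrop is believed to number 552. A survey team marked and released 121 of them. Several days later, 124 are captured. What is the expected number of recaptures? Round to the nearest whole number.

The marked fraction of the population is 121/552, so in a sample of 124 expect C·(M/N) marked.
E[R] = 121 × 124 / 552 = 15004 / 552 ≈ 27.2 → 27

expected recaptures ≈ 27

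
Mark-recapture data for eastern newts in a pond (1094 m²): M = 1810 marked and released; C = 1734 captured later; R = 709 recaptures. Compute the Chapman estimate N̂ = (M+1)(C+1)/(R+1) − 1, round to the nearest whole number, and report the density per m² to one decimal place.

density ≈ 4.0 eastern newts per m²

N̂ = 1811·1735/710 − 1 = 3142085/710 − 1 ≈ 4424.47 → 4424
Density = N̂ / area = 4424 / 1094 ≈ 4.04 → 4.0 per m²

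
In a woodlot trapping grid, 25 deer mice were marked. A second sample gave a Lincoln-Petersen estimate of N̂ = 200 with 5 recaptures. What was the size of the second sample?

From N = M·C/R: C = N·R / M = 200·5 / 25 = 1000 / 25 = 40.

C = 40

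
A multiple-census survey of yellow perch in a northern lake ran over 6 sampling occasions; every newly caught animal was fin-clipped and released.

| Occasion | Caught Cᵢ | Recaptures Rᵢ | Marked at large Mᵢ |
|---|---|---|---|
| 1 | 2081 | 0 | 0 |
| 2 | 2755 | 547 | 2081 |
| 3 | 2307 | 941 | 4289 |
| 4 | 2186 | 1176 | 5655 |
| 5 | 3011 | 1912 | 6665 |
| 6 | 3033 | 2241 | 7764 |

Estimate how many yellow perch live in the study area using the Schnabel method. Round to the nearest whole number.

N ≈ 10,504

Σ MᵢCᵢ = 0·2081 + 2081·2755 + 4289·2307 + 5655·2186 + 6665·3011 + 7764·3033 = 0 + 5733155 + 9894723 + 12361830 + 20068315 + 23548212 = 71606235
Σ Rᵢ = 0 + 547 + 941 + 1176 + 1912 + 2241 = 6817
N̂ = 71606235 / 6817 ≈ 10504.1 → 10504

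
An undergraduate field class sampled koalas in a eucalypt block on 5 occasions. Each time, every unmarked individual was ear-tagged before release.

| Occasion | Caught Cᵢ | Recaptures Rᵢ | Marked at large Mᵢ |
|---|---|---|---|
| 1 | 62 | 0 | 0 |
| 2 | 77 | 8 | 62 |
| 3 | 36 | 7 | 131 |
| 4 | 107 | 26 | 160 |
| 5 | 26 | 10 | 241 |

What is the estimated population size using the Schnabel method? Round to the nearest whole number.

N ≈ 645

Σ MᵢCᵢ = 0·62 + 62·77 + 131·36 + 160·107 + 241·26 = 0 + 4774 + 4716 + 17120 + 6266 = 32876
Σ Rᵢ = 0 + 8 + 7 + 26 + 10 = 51
N̂ = 32876 / 51 ≈ 644.6 → 645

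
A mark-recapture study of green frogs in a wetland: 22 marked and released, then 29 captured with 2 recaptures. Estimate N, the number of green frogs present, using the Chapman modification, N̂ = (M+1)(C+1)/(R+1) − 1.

N = 229

N̂ = (22+1)(29+1)/(2+1) − 1 = 23·30/3 − 1
= 690/3 − 1 = 230 − 1 = 229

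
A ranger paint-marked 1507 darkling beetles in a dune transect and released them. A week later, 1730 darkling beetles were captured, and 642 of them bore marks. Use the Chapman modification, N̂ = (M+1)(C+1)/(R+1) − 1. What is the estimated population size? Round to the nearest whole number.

N̂ = (1507+1)(1730+1)/(642+1) − 1 = 1508·1731/643 − 1
= 2610348/643 − 1 ≈ 4059.6 − 1 ≈ 4058.6 → 4059

N ≈ 4059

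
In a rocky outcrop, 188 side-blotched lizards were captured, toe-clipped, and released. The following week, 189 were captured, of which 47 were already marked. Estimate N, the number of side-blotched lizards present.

N = (188 × 189) / 47 = 35532 / 47 = 756

N = 756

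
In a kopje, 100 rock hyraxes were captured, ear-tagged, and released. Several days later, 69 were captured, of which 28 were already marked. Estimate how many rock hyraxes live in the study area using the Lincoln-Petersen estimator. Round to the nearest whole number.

N ≈ 246

If marked individuals mix randomly, R/C ≈ M/N, giving N ≈ M·C/R.
N = (100 × 69) / 28 = 6900 / 28 ≈ 246.4 → 246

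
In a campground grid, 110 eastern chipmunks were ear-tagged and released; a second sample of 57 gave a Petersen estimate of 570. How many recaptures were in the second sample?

From N = M·C/R: R = M·C / N = 110·57 / 570 = 6270 / 570 = 11.

R = 11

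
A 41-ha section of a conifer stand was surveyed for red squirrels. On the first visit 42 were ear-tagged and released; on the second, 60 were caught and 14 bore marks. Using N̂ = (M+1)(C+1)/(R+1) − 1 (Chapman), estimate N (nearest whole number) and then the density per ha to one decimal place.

N̂ = 43·61/15 − 1 = 2623/15 − 1 ≈ 173.9 → 174
Density = N̂ / area = 174 / 41 ≈ 4.24 → 4.2 per ha

density ≈ 4.2 red squirrels per ha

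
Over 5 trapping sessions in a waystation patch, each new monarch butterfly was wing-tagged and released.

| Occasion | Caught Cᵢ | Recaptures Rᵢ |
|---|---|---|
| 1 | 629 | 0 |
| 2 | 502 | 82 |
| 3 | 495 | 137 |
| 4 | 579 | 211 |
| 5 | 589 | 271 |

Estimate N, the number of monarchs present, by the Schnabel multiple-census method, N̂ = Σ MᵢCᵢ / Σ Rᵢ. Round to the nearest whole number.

N ≈ 3845

Marked at large before each occasion: Mᵢ = Σⱼ<ᵢ (Cⱼ − Rⱼ) → M1=0, M2=629, M3=1049, M4=1407, M5=1775
Σ MᵢCᵢ = 0·629 + 629·502 + 1049·495 + 1407·579 + 1775·589 = 0 + 315758 + 519255 + 814653 + 1045475 = 2695141
Σ Rᵢ = 0 + 82 + 137 + 211 + 271 = 701
N̂ = 2695141 / 701 ≈ 3844.7 → 3845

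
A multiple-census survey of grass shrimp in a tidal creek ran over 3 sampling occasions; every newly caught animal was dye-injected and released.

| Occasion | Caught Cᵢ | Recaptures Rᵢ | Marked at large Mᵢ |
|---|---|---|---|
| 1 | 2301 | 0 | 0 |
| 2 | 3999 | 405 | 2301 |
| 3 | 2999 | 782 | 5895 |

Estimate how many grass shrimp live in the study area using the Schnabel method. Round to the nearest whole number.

N ≈ 22,646

Σ MᵢCᵢ = 0·2301 + 2301·3999 + 5895·2999 = 0 + 9201699 + 17679105 = 26880804
Σ Rᵢ = 0 + 405 + 782 = 1187
N̂ = 26880804 / 1187 ≈ 22646.0 → 22646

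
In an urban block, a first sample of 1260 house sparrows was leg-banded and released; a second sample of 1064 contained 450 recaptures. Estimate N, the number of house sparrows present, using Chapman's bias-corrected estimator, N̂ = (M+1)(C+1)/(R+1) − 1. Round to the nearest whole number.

N̂ = (1260+1)(1064+1)/(450+1) − 1 = 1261·1065/451 − 1
= 1342965/451 − 1 ≈ 2977.7 − 1 ≈ 2976.7 → 2977

N ≈ 2977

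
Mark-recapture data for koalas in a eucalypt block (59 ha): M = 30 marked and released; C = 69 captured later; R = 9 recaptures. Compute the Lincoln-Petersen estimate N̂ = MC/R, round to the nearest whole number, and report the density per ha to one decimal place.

density ≈ 3.9 koalas per ha

N̂ = 30·69/9 = 2070/9 = 230
Density = N̂ / area = 230 / 59 ≈ 3.90 → 3.9 per ha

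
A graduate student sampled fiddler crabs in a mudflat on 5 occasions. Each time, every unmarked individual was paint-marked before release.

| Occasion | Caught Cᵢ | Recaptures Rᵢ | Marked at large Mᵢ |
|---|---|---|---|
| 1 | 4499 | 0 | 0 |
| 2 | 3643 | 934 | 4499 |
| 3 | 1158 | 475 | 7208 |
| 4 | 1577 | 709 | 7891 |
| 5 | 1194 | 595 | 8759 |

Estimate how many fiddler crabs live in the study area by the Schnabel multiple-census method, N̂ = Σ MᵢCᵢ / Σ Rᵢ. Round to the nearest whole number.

Σ MᵢCᵢ = 0·4499 + 4499·3643 + 7208·1158 + 7891·1577 + 8759·1194 = 0 + 16389857 + 8346864 + 12444107 + 10458246 = 47639074
Σ Rᵢ = 0 + 934 + 475 + 709 + 595 = 2713
N̂ = 47639074 / 2713 ≈ 17559.6 → 17560

N ≈ 17,560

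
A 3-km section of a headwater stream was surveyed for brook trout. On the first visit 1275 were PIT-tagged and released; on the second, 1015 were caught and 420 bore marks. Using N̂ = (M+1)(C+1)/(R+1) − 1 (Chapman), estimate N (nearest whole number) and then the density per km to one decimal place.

density ≈ 1026.0 brook trout per km

N̂ = 1276·1016/421 − 1 = 1296416/421 − 1 ≈ 3078.4 → 3078
Density = N̂ / area = 3078 / 3 = 1026.0 per km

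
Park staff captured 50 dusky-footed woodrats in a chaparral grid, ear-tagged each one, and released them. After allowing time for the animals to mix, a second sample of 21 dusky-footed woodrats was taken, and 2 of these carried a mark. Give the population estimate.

N = 525

If marked individuals mix randomly, R/C ≈ M/N, giving N ≈ M·C/R.
N = (50 × 21) / 2 = 1050 / 2 = 525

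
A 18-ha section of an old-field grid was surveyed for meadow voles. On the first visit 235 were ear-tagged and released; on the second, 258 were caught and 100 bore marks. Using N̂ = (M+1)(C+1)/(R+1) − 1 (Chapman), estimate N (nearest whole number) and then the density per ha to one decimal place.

density ≈ 33.6 meadow voles per ha

N̂ = 236·259/101 − 1 = 61124/101 − 1 ≈ 604.2 → 604
Density = N̂ / area = 604 / 18 ≈ 33.56 → 33.6 per ha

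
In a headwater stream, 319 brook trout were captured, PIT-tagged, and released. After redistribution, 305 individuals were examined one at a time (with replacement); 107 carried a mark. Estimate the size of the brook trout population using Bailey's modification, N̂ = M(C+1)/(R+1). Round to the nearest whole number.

N̂ = 319·(305+1)/(107+1) = 319·306/108 = 97614/108 ≈ 903.8 → 904

N ≈ 904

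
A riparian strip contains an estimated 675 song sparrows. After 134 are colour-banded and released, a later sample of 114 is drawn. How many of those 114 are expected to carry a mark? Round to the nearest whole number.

Expected recaptures E[R] = M·C / N.
E[R] = 134 × 114 / 675 = 15276 / 675 ≈ 22.6 → 23

expected recaptures ≈ 23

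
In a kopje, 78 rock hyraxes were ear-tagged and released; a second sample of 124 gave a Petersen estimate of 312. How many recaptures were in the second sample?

R = 31

From N = M·C/R: R = M·C / N = 78·124 / 312 = 9672 / 312 = 31.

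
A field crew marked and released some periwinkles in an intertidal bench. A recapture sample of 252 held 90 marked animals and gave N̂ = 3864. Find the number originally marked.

From N = M·C/R: M = N·R / C = 3864·90 / 252 = 347760 / 252 = 1380.

M = 1380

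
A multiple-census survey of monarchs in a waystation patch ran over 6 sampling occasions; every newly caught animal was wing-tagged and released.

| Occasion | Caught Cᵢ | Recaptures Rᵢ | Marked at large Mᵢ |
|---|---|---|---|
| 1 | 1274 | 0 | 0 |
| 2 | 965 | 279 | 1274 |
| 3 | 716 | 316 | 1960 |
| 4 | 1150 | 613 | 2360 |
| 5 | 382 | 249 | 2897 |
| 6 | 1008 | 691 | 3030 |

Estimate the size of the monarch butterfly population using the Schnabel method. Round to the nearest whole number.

Σ MᵢCᵢ = 0·1274 + 1274·965 + 1960·716 + 2360·1150 + 2897·382 + 3030·1008 = 0 + 1229410 + 1403360 + 2714000 + 1106654 + 3054240 = 9507664
Σ Rᵢ = 0 + 279 + 316 + 613 + 249 + 691 = 2148
N̂ = 9507664 / 2148 ≈ 4426.3 → 4426

N ≈ 4426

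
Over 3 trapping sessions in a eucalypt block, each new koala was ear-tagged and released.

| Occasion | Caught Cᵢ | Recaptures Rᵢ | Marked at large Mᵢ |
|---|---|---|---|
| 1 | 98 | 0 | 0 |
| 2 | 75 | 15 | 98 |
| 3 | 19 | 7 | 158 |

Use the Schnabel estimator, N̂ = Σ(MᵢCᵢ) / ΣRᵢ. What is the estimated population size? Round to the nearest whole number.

N ≈ 471

Σ MᵢCᵢ = 0·98 + 98·75 + 158·19 = 0 + 7350 + 3002 = 10352
Σ Rᵢ = 0 + 15 + 7 = 22
N̂ = 10352 / 22 ≈ 470.5 → 471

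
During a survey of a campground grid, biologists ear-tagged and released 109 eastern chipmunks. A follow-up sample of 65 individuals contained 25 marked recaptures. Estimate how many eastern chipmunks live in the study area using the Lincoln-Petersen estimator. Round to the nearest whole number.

N ≈ 283

N = (109 × 65) / 25 = 7085 / 25 ≈ 283.4 → 283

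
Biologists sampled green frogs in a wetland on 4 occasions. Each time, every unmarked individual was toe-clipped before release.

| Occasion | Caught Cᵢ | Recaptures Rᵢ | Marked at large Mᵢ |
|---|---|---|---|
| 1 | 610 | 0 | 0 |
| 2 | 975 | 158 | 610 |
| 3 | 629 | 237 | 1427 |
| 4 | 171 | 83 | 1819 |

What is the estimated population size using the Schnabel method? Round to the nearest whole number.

N ≈ 3773

Σ MᵢCᵢ = 0·610 + 610·975 + 1427·629 + 1819·171 = 0 + 594750 + 897583 + 311049 = 1803382
Σ Rᵢ = 0 + 158 + 237 + 83 = 478
N̂ = 1803382 / 478 ≈ 3772.8 → 3773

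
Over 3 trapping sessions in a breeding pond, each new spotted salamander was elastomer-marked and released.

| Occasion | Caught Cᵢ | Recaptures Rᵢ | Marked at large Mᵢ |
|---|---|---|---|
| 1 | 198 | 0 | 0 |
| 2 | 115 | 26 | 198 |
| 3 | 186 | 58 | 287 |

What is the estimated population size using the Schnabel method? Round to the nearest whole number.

N ≈ 907

Σ MᵢCᵢ = 0·198 + 198·115 + 287·186 = 0 + 22770 + 53382 = 76152
Σ Rᵢ = 0 + 26 + 58 = 84
N̂ = 76152 / 84 ≈ 906.6 → 907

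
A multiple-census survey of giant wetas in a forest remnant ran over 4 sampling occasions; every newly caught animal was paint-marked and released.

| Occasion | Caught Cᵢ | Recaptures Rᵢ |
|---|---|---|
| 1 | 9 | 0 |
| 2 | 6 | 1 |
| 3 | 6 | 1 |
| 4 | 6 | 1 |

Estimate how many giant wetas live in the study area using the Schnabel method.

N = 84

Marked at large before each occasion: Mᵢ = Σⱼ<ᵢ (Cⱼ − Rⱼ) → M1=0, M2=9, M3=14, M4=19
Σ MᵢCᵢ = 0·9 + 9·6 + 14·6 + 19·6 = 0 + 54 + 84 + 114 = 252
Σ Rᵢ = 0 + 1 + 1 + 1 = 3
N̂ = 252 / 3 = 84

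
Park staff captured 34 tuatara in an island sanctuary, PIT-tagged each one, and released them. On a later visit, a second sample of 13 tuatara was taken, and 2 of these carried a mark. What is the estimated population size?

N = 221

Lincoln-Petersen assumes M/N = R/C, so N = M·C / R.
N = (34 × 13) / 2 = 442 / 2 = 221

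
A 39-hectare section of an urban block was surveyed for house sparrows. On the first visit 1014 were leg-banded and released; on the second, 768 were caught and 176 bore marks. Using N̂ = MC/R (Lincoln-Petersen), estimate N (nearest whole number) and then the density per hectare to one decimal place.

density ≈ 113.5 house sparrows per hectare

N̂ = 1014·768/176 = 778752/176 ≈ 4424.7 → 4425
Density = N̂ / area = 4425 / 39 ≈ 113.46 → 113.5 per hectare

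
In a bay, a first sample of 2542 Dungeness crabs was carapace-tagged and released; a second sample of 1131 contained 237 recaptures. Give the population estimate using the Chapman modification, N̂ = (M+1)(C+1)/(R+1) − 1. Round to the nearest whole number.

N̂ = (2542+1)(1131+1)/(237+1) − 1 = 2543·1132/238 − 1
= 2878676/238 − 1 ≈ 12095.3 − 1 ≈ 12094.3 → 12094

N ≈ 12,094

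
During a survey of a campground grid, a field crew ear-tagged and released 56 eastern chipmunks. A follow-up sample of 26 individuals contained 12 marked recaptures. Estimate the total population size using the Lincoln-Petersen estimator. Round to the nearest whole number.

N ≈ 121

N = (56 × 26) / 12 = 1456 / 12 ≈ 121.3 → 121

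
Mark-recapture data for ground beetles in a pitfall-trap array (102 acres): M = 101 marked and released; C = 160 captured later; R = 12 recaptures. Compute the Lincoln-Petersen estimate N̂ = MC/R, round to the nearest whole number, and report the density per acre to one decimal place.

density ≈ 13.2 ground beetles per acre

N̂ = 101·160/12 = 16160/12 ≈ 1346.7 → 1347
Density = N̂ / area = 1347 / 102 ≈ 13.21 → 13.2 per acre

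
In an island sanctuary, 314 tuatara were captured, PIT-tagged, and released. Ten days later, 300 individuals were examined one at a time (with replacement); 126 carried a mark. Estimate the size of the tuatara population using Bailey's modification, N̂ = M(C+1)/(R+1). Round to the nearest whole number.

N̂ = 314·(300+1)/(126+1) = 314·301/127 = 94514/127 ≈ 744.2 → 744

N ≈ 744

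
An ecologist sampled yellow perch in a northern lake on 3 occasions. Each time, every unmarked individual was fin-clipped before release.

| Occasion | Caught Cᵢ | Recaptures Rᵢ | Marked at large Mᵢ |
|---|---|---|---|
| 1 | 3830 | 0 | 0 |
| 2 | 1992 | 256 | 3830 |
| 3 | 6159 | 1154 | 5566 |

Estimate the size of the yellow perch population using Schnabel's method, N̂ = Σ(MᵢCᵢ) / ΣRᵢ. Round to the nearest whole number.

N ≈ 29,724

Σ MᵢCᵢ = 0·3830 + 3830·1992 + 5566·6159 = 0 + 7629360 + 34280994 = 41910354
Σ Rᵢ = 0 + 256 + 1154 = 1410
N̂ = 41910354 / 1410 ≈ 29723.7 → 29724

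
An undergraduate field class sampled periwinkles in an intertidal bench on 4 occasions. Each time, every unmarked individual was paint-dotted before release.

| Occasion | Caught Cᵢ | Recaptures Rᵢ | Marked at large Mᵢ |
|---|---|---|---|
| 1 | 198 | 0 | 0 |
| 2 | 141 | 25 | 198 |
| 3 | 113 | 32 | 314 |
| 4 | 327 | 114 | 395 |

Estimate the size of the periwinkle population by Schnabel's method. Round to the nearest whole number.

Σ MᵢCᵢ = 0·198 + 198·141 + 314·113 + 395·327 = 0 + 27918 + 35482 + 129165 = 192565
Σ Rᵢ = 0 + 25 + 32 + 114 = 171
N̂ = 192565 / 171 ≈ 1126.1 → 1126

N ≈ 1126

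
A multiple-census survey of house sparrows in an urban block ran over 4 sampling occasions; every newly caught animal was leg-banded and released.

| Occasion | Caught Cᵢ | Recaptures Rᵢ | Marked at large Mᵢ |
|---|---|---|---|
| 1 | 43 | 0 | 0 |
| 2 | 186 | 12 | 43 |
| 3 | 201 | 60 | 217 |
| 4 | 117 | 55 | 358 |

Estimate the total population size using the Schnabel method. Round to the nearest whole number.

Σ MᵢCᵢ = 0·43 + 43·186 + 217·201 + 358·117 = 0 + 7998 + 43617 + 41886 = 93501
Σ Rᵢ = 0 + 12 + 60 + 55 = 127
N̂ = 93501 / 127 ≈ 736.2 → 736

N ≈ 736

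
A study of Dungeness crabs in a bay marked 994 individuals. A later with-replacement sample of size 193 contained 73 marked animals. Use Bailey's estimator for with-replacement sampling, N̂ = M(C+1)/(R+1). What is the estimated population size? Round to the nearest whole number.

N ≈ 2606

N̂ = 994·(193+1)/(73+1) = 994·194/74 = 192836/74 ≈ 2605.9 → 2606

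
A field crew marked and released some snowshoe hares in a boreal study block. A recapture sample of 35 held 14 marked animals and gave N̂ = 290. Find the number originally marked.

From N = M·C/R: M = N·R / C = 290·14 / 35 = 4060 / 35 = 116.

M = 116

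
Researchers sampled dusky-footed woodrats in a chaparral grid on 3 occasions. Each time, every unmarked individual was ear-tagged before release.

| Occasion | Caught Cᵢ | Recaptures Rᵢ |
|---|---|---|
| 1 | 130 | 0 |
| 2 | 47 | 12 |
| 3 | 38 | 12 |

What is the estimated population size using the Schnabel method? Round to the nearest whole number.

Marked at large before each occasion: Mᵢ = Σⱼ<ᵢ (Cⱼ − Rⱼ) → M1=0, M2=130, M3=165
Σ MᵢCᵢ = 0·130 + 130·47 + 165·38 = 0 + 6110 + 6270 = 12380
Σ Rᵢ = 0 + 12 + 12 = 24
N̂ = 12380 / 24 ≈ 515.8 → 516

N ≈ 516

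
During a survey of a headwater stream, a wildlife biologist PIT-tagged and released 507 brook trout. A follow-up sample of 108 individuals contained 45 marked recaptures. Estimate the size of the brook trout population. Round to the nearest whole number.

N ≈ 1217

N = (507 × 108) / 45 = 54756 / 45 ≈ 1216.8 → 1217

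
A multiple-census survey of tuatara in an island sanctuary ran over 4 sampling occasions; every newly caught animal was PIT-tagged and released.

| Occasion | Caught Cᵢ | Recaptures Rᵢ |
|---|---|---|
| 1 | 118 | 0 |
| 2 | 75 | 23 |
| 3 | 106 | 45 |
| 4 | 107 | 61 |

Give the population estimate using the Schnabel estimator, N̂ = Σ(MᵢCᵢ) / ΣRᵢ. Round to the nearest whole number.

N ≈ 400

Marked at large before each occasion: Mᵢ = Σⱼ<ᵢ (Cⱼ − Rⱼ) → M1=0, M2=118, M3=170, M4=231
Σ MᵢCᵢ = 0·118 + 118·75 + 170·106 + 231·107 = 0 + 8850 + 18020 + 24717 = 51587
Σ Rᵢ = 0 + 23 + 45 + 61 = 129
N̂ = 51587 / 129 ≈ 399.9 → 400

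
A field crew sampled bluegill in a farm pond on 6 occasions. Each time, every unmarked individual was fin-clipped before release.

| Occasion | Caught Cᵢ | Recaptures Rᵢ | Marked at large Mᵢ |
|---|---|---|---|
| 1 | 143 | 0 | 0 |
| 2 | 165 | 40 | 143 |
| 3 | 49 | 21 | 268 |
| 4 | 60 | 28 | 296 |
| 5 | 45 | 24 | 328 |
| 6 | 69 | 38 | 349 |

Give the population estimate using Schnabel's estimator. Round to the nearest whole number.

Σ MᵢCᵢ = 0·143 + 143·165 + 268·49 + 296·60 + 328·45 + 349·69 = 0 + 23595 + 13132 + 17760 + 14760 + 24081 = 93328
Σ Rᵢ = 0 + 40 + 21 + 28 + 24 + 38 = 151
N̂ = 93328 / 151 ≈ 618.1 → 618

N ≈ 618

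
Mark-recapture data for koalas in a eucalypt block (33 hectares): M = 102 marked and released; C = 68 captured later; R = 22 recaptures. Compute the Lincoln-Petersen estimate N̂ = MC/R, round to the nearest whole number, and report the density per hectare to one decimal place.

N̂ = 102·68/22 = 6936/22 ≈ 315.3 → 315
Density = N̂ / area = 315 / 33 ≈ 9.545 → 9.5 per hectare

density ≈ 9.5 koalas per hectare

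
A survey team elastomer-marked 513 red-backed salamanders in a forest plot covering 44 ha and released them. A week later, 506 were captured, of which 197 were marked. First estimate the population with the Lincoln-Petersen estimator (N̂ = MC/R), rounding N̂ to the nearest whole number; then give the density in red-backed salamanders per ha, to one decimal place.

density ≈ 30.0 red-backed salamanders per ha

N̂ = 513·506/197 = 259578/197 ≈ 1317.7 → 1318
Density = N̂ / area = 1318 / 44 ≈ 29.95 → 30.0 per ha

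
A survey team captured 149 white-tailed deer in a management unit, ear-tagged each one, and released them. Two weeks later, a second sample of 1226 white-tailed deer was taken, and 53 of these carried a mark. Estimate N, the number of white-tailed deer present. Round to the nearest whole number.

N = (149 × 1226) / 53 = 182674 / 53 ≈ 3446.7 → 3447

N ≈ 3447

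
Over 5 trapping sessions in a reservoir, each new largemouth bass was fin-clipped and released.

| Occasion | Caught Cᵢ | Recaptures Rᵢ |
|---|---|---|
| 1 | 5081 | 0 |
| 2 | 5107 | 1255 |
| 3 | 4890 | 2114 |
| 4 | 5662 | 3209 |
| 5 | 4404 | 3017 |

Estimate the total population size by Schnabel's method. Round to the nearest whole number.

N ≈ 20,667

Marked at large before each occasion: Mᵢ = Σⱼ<ᵢ (Cⱼ − Rⱼ) → M1=0, M2=5081, M3=8933, M4=11709, M5=14162
Σ MᵢCᵢ = 0·5081 + 5081·5107 + 8933·4890 + 11709·5662 + 14162·4404 = 0 + 25948667 + 43682370 + 66296358 + 62369448 = 198296843
Σ Rᵢ = 0 + 1255 + 2114 + 3209 + 3017 = 9595
N̂ = 198296843 / 9595 ≈ 20666.7 → 20667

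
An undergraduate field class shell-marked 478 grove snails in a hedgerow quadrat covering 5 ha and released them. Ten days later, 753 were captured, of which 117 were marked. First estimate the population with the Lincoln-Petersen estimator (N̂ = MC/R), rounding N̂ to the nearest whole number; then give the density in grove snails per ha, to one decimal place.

density ≈ 615.2 grove snails per ha

N̂ = 478·753/117 = 359934/117 ≈ 3076.4 → 3076
Density = N̂ / area = 3076 / 5 ≈ 615.20 → 615.2 per ha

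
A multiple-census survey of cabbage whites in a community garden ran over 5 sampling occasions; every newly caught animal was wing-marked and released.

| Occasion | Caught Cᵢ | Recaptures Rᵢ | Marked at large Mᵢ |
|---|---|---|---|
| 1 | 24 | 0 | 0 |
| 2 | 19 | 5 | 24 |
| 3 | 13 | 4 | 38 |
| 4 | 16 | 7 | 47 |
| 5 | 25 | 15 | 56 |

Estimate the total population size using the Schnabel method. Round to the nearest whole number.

Σ MᵢCᵢ = 0·24 + 24·19 + 38·13 + 47·16 + 56·25 = 0 + 456 + 494 + 752 + 1400 = 3102
Σ Rᵢ = 0 + 5 + 4 + 7 + 15 = 31
N̂ = 3102 / 31 ≈ 100.1 → 100

N ≈ 100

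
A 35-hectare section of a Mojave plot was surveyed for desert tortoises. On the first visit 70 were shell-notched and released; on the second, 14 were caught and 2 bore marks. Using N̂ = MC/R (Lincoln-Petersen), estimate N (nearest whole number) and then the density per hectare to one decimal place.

N̂ = 70·14/2 = 980/2 = 490
Density = N̂ / area = 490 / 35 = 14.0 per hectare

density ≈ 14.0 desert tortoises per hectare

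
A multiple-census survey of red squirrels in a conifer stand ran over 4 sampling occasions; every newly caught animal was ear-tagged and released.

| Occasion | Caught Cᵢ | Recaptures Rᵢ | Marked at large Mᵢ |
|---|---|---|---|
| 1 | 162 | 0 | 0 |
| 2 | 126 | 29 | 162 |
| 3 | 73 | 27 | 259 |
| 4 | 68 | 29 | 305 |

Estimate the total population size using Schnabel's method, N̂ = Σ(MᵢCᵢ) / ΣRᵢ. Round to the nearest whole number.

N ≈ 707

Σ MᵢCᵢ = 0·162 + 162·126 + 259·73 + 305·68 = 0 + 20412 + 18907 + 20740 = 60059
Σ Rᵢ = 0 + 29 + 27 + 29 = 85
N̂ = 60059 / 85 ≈ 706.6 → 707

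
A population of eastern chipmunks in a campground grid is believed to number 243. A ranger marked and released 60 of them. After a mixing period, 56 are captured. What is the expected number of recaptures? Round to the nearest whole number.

expected recaptures ≈ 14

Expected recaptures E[R] = M·C / N.
E[R] = 60 × 56 / 243 = 3360 / 243 ≈ 13.8 → 14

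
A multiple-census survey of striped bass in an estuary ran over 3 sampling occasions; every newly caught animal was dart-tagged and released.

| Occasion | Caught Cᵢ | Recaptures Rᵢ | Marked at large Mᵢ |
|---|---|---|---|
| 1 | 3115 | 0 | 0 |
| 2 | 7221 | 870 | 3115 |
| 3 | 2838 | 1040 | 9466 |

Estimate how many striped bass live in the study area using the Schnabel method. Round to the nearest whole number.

Σ MᵢCᵢ = 0·3115 + 3115·7221 + 9466·2838 = 0 + 22493415 + 26864508 = 49357923
Σ Rᵢ = 0 + 870 + 1040 = 1910
N̂ = 49357923 / 1910 ≈ 25841.8 → 25842

N ≈ 25,842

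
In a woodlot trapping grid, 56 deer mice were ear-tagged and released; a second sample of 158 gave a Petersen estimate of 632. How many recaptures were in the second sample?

R = 14

From N = M·C/R: R = M·C / N = 56·158 / 632 = 8848 / 632 = 14.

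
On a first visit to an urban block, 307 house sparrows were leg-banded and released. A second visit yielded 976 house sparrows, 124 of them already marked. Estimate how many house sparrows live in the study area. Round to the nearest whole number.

Lincoln-Petersen assumes M/N = R/C, so N = M·C / R.
N = (307 × 976) / 124 = 299632 / 124 ≈ 2416.4 → 2416

N ≈ 2416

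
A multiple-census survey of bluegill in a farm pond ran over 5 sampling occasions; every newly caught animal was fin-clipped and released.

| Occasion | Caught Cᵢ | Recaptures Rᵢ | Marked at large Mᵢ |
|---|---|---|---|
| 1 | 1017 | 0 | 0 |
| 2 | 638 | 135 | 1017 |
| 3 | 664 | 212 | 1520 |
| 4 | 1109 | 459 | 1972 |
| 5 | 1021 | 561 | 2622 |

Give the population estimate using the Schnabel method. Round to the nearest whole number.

N ≈ 4771

Σ MᵢCᵢ = 0·1017 + 1017·638 + 1520·664 + 1972·1109 + 2622·1021 = 0 + 648846 + 1009280 + 2186948 + 2677062 = 6522136
Σ Rᵢ = 0 + 135 + 212 + 459 + 561 = 1367
N̂ = 6522136 / 1367 ≈ 4771.1 → 4771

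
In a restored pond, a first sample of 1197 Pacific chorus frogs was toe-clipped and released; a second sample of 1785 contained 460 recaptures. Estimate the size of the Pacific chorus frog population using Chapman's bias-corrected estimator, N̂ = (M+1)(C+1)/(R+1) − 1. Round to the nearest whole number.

N ≈ 4640

N̂ = (1197+1)(1785+1)/(460+1) − 1 = 1198·1786/461 − 1
= 2139628/461 − 1 ≈ 4641.3 − 1 ≈ 4640.3 → 4640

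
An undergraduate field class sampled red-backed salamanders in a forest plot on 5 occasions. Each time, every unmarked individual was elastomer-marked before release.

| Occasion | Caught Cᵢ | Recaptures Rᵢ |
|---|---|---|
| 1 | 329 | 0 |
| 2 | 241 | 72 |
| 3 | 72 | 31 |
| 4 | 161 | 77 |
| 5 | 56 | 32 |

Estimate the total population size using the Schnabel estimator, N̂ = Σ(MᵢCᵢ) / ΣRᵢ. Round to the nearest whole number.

N ≈ 1117

Marked at large before each occasion: Mᵢ = Σⱼ<ᵢ (Cⱼ − Rⱼ) → M1=0, M2=329, M3=498, M4=539, M5=623
Σ MᵢCᵢ = 0·329 + 329·241 + 498·72 + 539·161 + 623·56 = 0 + 79289 + 35856 + 86779 + 34888 = 236812
Σ Rᵢ = 0 + 72 + 31 + 77 + 32 = 212
N̂ = 236812 / 212 ≈ 1117.0 → 1117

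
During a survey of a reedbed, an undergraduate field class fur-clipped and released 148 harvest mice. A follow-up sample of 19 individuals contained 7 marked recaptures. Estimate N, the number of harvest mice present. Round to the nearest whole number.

N ≈ 402

The marked fraction in the recapture sample should equal the marked fraction in the population: 7/19 = 148/N.
N = (148 × 19) / 7 = 2812 / 7 ≈ 401.7 → 402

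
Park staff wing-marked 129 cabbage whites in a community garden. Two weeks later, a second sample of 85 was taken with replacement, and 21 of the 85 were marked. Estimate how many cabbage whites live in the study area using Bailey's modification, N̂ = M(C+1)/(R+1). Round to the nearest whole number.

N ≈ 504

N̂ = 129·(85+1)/(21+1) = 129·86/22 = 11094/22 ≈ 504.3 → 504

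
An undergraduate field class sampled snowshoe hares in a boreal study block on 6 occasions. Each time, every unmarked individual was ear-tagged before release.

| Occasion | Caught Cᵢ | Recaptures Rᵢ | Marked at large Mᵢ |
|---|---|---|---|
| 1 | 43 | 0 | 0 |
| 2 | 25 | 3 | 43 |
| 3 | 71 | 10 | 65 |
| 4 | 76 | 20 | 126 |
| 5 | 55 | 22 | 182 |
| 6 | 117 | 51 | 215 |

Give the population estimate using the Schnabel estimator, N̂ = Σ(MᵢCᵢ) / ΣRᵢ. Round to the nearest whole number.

N ≈ 476

Σ MᵢCᵢ = 0·43 + 43·25 + 65·71 + 126·76 + 182·55 + 215·117 = 0 + 1075 + 4615 + 9576 + 10010 + 25155 = 50431
Σ Rᵢ = 0 + 3 + 10 + 20 + 22 + 51 = 106
N̂ = 50431 / 106 ≈ 475.8 → 476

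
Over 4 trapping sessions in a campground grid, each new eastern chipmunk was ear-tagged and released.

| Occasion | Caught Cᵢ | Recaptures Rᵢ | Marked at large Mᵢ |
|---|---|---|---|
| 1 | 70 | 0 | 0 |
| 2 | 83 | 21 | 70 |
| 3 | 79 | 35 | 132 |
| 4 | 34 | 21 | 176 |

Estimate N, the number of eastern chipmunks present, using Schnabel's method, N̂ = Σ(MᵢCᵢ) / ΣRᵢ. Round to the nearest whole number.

N ≈ 289

Σ MᵢCᵢ = 0·70 + 70·83 + 132·79 + 176·34 = 0 + 5810 + 10428 + 5984 = 22222
Σ Rᵢ = 0 + 21 + 35 + 21 = 77
N̂ = 22222 / 77 ≈ 288.6 → 289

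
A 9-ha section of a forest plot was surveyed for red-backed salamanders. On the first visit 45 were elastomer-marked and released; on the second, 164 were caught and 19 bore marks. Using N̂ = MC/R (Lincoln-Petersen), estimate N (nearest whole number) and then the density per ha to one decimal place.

density ≈ 43.1 red-backed salamanders per ha

N̂ = 45·164/19 = 7380/19 ≈ 388.4 → 388
Density = N̂ / area = 388 / 9 ≈ 43.11 → 43.1 per ha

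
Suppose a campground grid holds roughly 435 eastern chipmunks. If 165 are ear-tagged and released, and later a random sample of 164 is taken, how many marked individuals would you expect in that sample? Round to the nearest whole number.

Expected recaptures E[R] = M·C / N.
E[R] = 165 × 164 / 435 = 27060 / 435 ≈ 62.2 → 62

expected recaptures ≈ 62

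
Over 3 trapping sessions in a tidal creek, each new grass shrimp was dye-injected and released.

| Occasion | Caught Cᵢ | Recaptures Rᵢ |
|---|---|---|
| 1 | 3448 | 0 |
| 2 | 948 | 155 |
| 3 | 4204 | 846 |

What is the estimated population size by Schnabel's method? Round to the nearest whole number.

Marked at large before each occasion: Mᵢ = Σⱼ<ᵢ (Cⱼ − Rⱼ) → M1=0, M2=3448, M3=4241
Σ MᵢCᵢ = 0·3448 + 3448·948 + 4241·4204 = 0 + 3268704 + 17829164 = 21097868
Σ Rᵢ = 0 + 155 + 846 = 1001
N̂ = 21097868 / 1001 ≈ 21076.8 → 21077

N ≈ 21,077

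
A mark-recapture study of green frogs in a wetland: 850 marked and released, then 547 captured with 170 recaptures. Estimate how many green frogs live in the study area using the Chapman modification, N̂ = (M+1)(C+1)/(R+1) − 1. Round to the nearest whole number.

N ≈ 2726

N̂ = (850+1)(547+1)/(170+1) − 1 = 851·548/171 − 1
= 466348/171 − 1 ≈ 2727.2 − 1 ≈ 2726.2 → 2726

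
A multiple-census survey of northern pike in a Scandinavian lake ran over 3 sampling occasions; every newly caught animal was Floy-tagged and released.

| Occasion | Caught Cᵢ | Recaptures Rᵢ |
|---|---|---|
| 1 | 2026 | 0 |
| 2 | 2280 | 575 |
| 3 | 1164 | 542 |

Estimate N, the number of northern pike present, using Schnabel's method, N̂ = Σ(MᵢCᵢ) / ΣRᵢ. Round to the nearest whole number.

Marked at large before each occasion: Mᵢ = Σⱼ<ᵢ (Cⱼ − Rⱼ) → M1=0, M2=2026, M3=3731
Σ MᵢCᵢ = 0·2026 + 2026·2280 + 3731·1164 = 0 + 4619280 + 4342884 = 8962164
Σ Rᵢ = 0 + 575 + 542 = 1117
N̂ = 8962164 / 1117 ≈ 8023.4 → 8023

N ≈ 8023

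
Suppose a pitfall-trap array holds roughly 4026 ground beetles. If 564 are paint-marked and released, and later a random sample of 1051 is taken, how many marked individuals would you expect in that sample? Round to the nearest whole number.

expected recaptures ≈ 147

The marked fraction of the population is 564/4026, so in a sample of 1051 expect C·(M/N) marked.
E[R] = 564 × 1051 / 4026 = 592764 / 4026 ≈ 147.2 → 147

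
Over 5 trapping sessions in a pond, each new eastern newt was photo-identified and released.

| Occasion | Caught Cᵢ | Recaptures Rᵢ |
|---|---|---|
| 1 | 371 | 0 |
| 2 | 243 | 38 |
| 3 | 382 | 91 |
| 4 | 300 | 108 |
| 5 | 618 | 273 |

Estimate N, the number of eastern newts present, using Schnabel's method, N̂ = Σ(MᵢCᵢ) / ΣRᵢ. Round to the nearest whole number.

N ≈ 2401

Marked at large before each occasion: Mᵢ = Σⱼ<ᵢ (Cⱼ − Rⱼ) → M1=0, M2=371, M3=576, M4=867, M5=1059
Σ MᵢCᵢ = 0·371 + 371·243 + 576·382 + 867·300 + 1059·618 = 0 + 90153 + 220032 + 260100 + 654462 = 1224747
Σ Rᵢ = 0 + 38 + 91 + 108 + 273 = 510
N̂ = 1224747 / 510 ≈ 2401.46 → 2401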